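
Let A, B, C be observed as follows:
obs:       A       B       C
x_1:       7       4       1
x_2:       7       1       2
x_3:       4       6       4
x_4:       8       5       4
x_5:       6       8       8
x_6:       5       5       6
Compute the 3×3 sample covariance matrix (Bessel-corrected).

Step 1 — column means:
  mean(A) = (7 + 7 + 4 + 8 + 6 + 5) / 6 = 37/6 = 6.1667
  mean(B) = (4 + 1 + 6 + 5 + 8 + 5) / 6 = 29/6 = 4.8333
  mean(C) = (1 + 2 + 4 + 4 + 8 + 6) / 6 = 25/6 = 4.1667

Step 2 — sample covariance S[i,j] = (1/(n-1)) · Σ_k (x_{k,i} - mean_i) · (x_{k,j} - mean_j), with n-1 = 5.
  S[A,A] = ((0.8333)·(0.8333) + (0.8333)·(0.8333) + (-2.1667)·(-2.1667) + (1.8333)·(1.8333) + (-0.1667)·(-0.1667) + (-1.1667)·(-1.1667)) / 5 = 10.8333/5 = 2.1667
  S[A,B] = ((0.8333)·(-0.8333) + (0.8333)·(-3.8333) + (-2.1667)·(1.1667) + (1.8333)·(0.1667) + (-0.1667)·(3.1667) + (-1.1667)·(0.1667)) / 5 = -6.8333/5 = -1.3667
  S[A,C] = ((0.8333)·(-3.1667) + (0.8333)·(-2.1667) + (-2.1667)·(-0.1667) + (1.8333)·(-0.1667) + (-0.1667)·(3.8333) + (-1.1667)·(1.8333)) / 5 = -7.1667/5 = -1.4333
  S[B,B] = ((-0.8333)·(-0.8333) + (-3.8333)·(-3.8333) + (1.1667)·(1.1667) + (0.1667)·(0.1667) + (3.1667)·(3.1667) + (0.1667)·(0.1667)) / 5 = 26.8333/5 = 5.3667
  S[B,C] = ((-0.8333)·(-3.1667) + (-3.8333)·(-2.1667) + (1.1667)·(-0.1667) + (0.1667)·(-0.1667) + (3.1667)·(3.8333) + (0.1667)·(1.8333)) / 5 = 23.1667/5 = 4.6333
  S[C,C] = ((-3.1667)·(-3.1667) + (-2.1667)·(-2.1667) + (-0.1667)·(-0.1667) + (-0.1667)·(-0.1667) + (3.8333)·(3.8333) + (1.8333)·(1.8333)) / 5 = 32.8333/5 = 6.5667

S is symmetric (S[j,i] = S[i,j]). Assembling:

S = [[2.1667, -1.3667, -1.4333],
 [-1.3667, 5.3667, 4.6333],
 [-1.4333, 4.6333, 6.5667]]


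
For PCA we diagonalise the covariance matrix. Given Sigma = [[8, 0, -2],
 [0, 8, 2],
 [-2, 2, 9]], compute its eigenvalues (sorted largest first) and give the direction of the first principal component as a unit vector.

Step 1 — characteristic polynomial p(λ) = det(λI - Sigma) = λ³ - tr·λ² + c_1·λ - det, where tr = trace, c_1 = sum of the principal 2×2 minors, det = det(Sigma):
  tr = 8 + 8 + 9 = 25,
  c_1 = (8·8 - (0)²) + (8·9 - (-2)²) + (8·9 - (2)²) = 64 + 68 + 68 = 200,
  det = 8·(8·9 - (2)²) - (0)·((0)·9 - (2)·(-2)) + (-2)·((0)·(2) - 8·(-2)) = 8·(68) - (0)·(4) + (-2)·(16) = 512.
  So p(λ) = λ³ - 25λ² + 200λ - 512.
Step 2 — look for an integer root (rational root theorem: any rational root is an integer divisor of 512). Testing λ = 8:
  p(8) = 512 - 1600 + 1600 - 512 = 0  ✓
  Dividing out (λ - 8): p(λ) = (λ - 8)(λ² - 17λ + 64).
Step 3 — remaining eigenvalues from the quadratic λ² - 17λ + 64 = 0:
  Δ = 17² - 4·64 = 289 - 256 = 33,  λ = (17 ± √33)/2 = (17 ± 5.7446)/2 ≈ 11.3723 or 5.6277.
  Sorted: λ_1 = 11.3723,  λ_2 = 8,  λ_3 = 5.6277  (check: sum = 25 = tr ✓).

Step 4 — unit eigenvector for λ_1 ≈ 11.3723: v spans the null space of (Sigma - λ_1 I), whose rows are
  r_1 = (-3.3723, 0, -2),  r_2 = (0, -3.3723, 2),  r_3 = (-2, 2, -2.3723).
  v is orthogonal to every row, so take v ∝ r_1 × r_2 = ((0)·(2) - (-2)·(-3.3723), (-2)·(0) - (-3.3723)·(2), (-3.3723)·(-3.3723) - (0)·(0)) ≈ (-6.7446, 6.7446, 11.3723).
  Rescale (multiply by -1 so the first nonzero entry is positive): u = (6.7446, -6.7446, -11.3723).
  ||u|| = √((6.7446)² + (-6.7446)² + (-11.3723)²) = √(220.307) ≈ 14.8427,  v_1 = u/||u|| ≈ (0.4544, -0.4544, -0.7662) (||v_1|| = 1).

λ_1 = 11.3723,  λ_2 = 8,  λ_3 = 5.6277;  v_1 ≈ (0.4544, -0.4544, -0.7662)


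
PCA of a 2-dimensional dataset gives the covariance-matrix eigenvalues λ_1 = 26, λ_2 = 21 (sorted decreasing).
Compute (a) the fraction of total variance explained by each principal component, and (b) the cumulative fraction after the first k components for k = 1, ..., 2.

Step 1 — total variance = trace(Sigma) = Σ λ_i = 26 + 21 = 47.

Step 2 — fraction explained by component i = λ_i / Σ λ:
  PC1: 26/47 = 0.5532
  PC2: 21/47 = 0.4468

Step 3 — cumulative fraction after k components = (λ_1 + ... + λ_k) / Σ λ:
  k = 1: 26/47 = 0.5532
  k = 2: (26 + 21)/47 = 47/47 = 1

Summary (fraction, with percent):

explained: PC1 0.5532 (55.32%), PC2 0.4468 (44.68%);  cumulative: 0.5532, 1


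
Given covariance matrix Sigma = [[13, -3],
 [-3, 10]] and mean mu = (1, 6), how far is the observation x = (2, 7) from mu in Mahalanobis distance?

Step 1 — centre the observation: (x - mu) = (1, 1).

Step 2 — invert Sigma. det(Sigma) = 13·10 - (-3)² = 121.
  Sigma^{-1} = (1/det) · [[d, -b], [-b, a]] = [[0.0826, 0.0248],
 [0.0248, 0.1074]].

Step 3 — form the quadratic (x - mu)^T · Sigma^{-1} · (x - mu):
  Sigma^{-1} · (x - mu) = (0.1074, 0.1322).
  (x - mu)^T · [Sigma^{-1} · (x - mu)] = (1)·(0.1074) + (1)·(0.1322) = 0.2397.

Step 4 — take square root: d = √(0.2397) ≈ 0.4896.

d(x, mu) = √(0.2397) ≈ 0.4896


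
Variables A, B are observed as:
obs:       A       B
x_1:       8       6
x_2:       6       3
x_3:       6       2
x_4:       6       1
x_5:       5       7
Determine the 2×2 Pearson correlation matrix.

Step 1 — column means:
  mean(A) = (8 + 6 + 6 + 6 + 5) / 5 = 31/5 = 6.2
  mean(B) = (6 + 3 + 2 + 1 + 7) / 5 = 19/5 = 3.8

Step 2 — sample variances and covariances s[i,j] = (1/(n-1)) · Σ_k (x_{k,i} - mean_i) · (x_{k,j} - mean_j), with n-1 = 4:
  s[A,A] = ((1.8)·(1.8) + (-0.2)·(-0.2) + (-0.2)·(-0.2) + (-0.2)·(-0.2) + (-1.2)·(-1.2)) / 4 = 4.8/4 = 1.2
  s[A,B] = ((1.8)·(2.2) + (-0.2)·(-0.8) + (-0.2)·(-1.8) + (-0.2)·(-2.8) + (-1.2)·(3.2)) / 4 = 1.2/4 = 0.3
  s[B,B] = ((2.2)·(2.2) + (-0.8)·(-0.8) + (-1.8)·(-1.8) + (-2.8)·(-2.8) + (3.2)·(3.2)) / 4 = 26.8/4 = 6.7
  Sample standard deviations s_i = √(s[i,i]):
  s(A) = √(1.2) = 1.0954
  s(B) = √(6.7) = 2.5884

Step 3 — r_{ij} = s_{ij} / (s_i · s_j):
  r[A,A] = 1 (diagonal).
  r[A,B] = 0.3 / (1.0954 · 2.5884) = 0.3 / 2.8355 = 0.1058
  r[B,B] = 1 (diagonal).

R is symmetric with unit diagonal. Assembling:

R = [[1, 0.1058],
 [0.1058, 1]]


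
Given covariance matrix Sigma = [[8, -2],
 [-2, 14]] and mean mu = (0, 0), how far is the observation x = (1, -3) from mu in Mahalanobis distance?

Step 1 — centre the observation: (x - mu) = (1, -3).

Step 2 — invert Sigma. det(Sigma) = 8·14 - (-2)² = 108.
  Sigma^{-1} = (1/det) · [[d, -b], [-b, a]] = [[0.1296, 0.0185],
 [0.0185, 0.0741]].

Step 3 — form the quadratic (x - mu)^T · Sigma^{-1} · (x - mu):
  Sigma^{-1} · (x - mu) = (0.0741, -0.2037).
  (x - mu)^T · [Sigma^{-1} · (x - mu)] = (1)·(0.0741) + (-3)·(-0.2037) = 0.6852.

Step 4 — take square root: d = √(0.6852) ≈ 0.8278.

d(x, mu) = √(0.6852) ≈ 0.8278


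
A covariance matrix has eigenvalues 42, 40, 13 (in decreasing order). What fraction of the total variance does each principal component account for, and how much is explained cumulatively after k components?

Step 1 — total variance = trace(Sigma) = Σ λ_i = 42 + 40 + 13 = 95.

Step 2 — fraction explained by component i = λ_i / Σ λ:
  PC1: 42/95 = 0.4421
  PC2: 40/95 = 0.4211
  PC3: 13/95 = 0.1368

Step 3 — cumulative fraction after k components = (λ_1 + ... + λ_k) / Σ λ:
  k = 1: 42/95 = 0.4421
  k = 2: (42 + 40)/95 = 82/95 = 0.8632
  k = 3: (42 + 40 + 13)/95 = 95/95 = 1

Summary (fraction, with percent):

explained: PC1 0.4421 (44.21%), PC2 0.4211 (42.11%), PC3 0.1368 (13.68%);  cumulative: 0.4421, 0.8632, 1


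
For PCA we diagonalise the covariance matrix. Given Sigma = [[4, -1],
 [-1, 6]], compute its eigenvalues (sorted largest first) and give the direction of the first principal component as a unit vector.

Step 1 — characteristic polynomial of 2×2 Sigma:
  det(Sigma - λI) = λ² - trace · λ + det = 0.
  trace = 4 + 6 = 10, det = 4·6 - (-1)² = 23.
Step 2 — discriminant:
  Δ = trace² - 4·det = 100 - 92 = 8.
Step 3 — eigenvalues:
  λ = (trace ± √Δ)/2 = (10 ± 2.8284)/2,
  λ_1 = 6.4142,  λ_2 = 3.5858.

Step 4 — unit eigenvector for λ_1: solve (Sigma - λ_1 I)v = 0. First row:
  (4 - 6.4142)·v_x + (-1)·v_y = 0, i.e. (-2.4142)·v_x + (-1)·v_y = 0,
  so v ∝ (b, λ_1 - a) = (-1, 2.4142); multiply by -1 so the first entry is positive: u = (1, -2.4142).
  ||u|| = √((1)² + (-2.4142)²) = √(6.8284) ≈ 2.6131,
  v_1 = u/||u|| ≈ (0.3827, -0.9239) (||v_1|| = 1).

λ_1 = 6.4142,  λ_2 = 3.5858;  v_1 ≈ (0.3827, -0.9239)


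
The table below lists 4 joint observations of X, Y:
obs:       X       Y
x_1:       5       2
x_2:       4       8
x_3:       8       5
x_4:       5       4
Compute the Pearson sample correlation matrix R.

Step 1 — column means:
  mean(X) = (5 + 4 + 8 + 5) / 4 = 22/4 = 5.5
  mean(Y) = (2 + 8 + 5 + 4) / 4 = 19/4 = 4.75

Step 2 — sample variances and covariances s[i,j] = (1/(n-1)) · Σ_k (x_{k,i} - mean_i) · (x_{k,j} - mean_j), with n-1 = 3:
  s[X,X] = ((-0.5)·(-0.5) + (-1.5)·(-1.5) + (2.5)·(2.5) + (-0.5)·(-0.5)) / 3 = 9/3 = 3
  s[X,Y] = ((-0.5)·(-2.75) + (-1.5)·(3.25) + (2.5)·(0.25) + (-0.5)·(-0.75)) / 3 = -2.5/3 = -0.8333
  s[Y,Y] = ((-2.75)·(-2.75) + (3.25)·(3.25) + (0.25)·(0.25) + (-0.75)·(-0.75)) / 3 = 18.75/3 = 6.25
  Sample standard deviations s_i = √(s[i,i]):
  s(X) = √(3) = 1.7321
  s(Y) = √(6.25) = 2.5

Step 3 — r_{ij} = s_{ij} / (s_i · s_j):
  r[X,X] = 1 (diagonal).
  r[X,Y] = -0.8333 / (1.7321 · 2.5) = -0.8333 / 4.3301 = -0.1925
  r[Y,Y] = 1 (diagonal).

R is symmetric with unit diagonal. Assembling:

R = [[1, -0.1925],
 [-0.1925, 1]]


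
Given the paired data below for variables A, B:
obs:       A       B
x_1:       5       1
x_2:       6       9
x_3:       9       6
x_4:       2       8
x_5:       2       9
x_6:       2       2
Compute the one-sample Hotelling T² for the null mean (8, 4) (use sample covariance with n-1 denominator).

Step 1 — sample mean vector:
  mean(A) = (5 + 6 + 9 + 2 + 2 + 2) / 6 = 26/6 = 4.3333
  mean(B) = (1 + 9 + 6 + 8 + 9 + 2) / 6 = 35/6 = 5.8333
  x̄ = (4.3333, 5.8333),  deviation x̄ - mu_0 = (4.3333, 5.8333) - (8, 4) = (-3.6667, 1.8333).

Step 2 — sample covariance matrix, S[i,j] = (1/(n-1)) · Σ_k (x_{k,i} - mean_i) · (x_{k,j} - mean_j), divisor n-1 = 5:
  S[A,A] = ((0.6667)·(0.6667) + (1.6667)·(1.6667) + (4.6667)·(4.6667) + (-2.3333)·(-2.3333) + (-2.3333)·(-2.3333) + (-2.3333)·(-2.3333)) / 5 = 41.3333/5 = 8.2667
  S[A,B] = ((0.6667)·(-4.8333) + (1.6667)·(3.1667) + (4.6667)·(0.1667) + (-2.3333)·(2.1667) + (-2.3333)·(3.1667) + (-2.3333)·(-3.8333)) / 5 = -0.6667/5 = -0.1333
  S[B,B] = ((-4.8333)·(-4.8333) + (3.1667)·(3.1667) + (0.1667)·(0.1667) + (2.1667)·(2.1667) + (3.1667)·(3.1667) + (-3.8333)·(-3.8333)) / 5 = 62.8333/5 = 12.5667
  S = [[8.2667, -0.1333],
 [-0.1333, 12.5667]].

Step 3 — invert S. det(S) = 8.2667·12.5667 - (-0.1333)² = 103.8667.
  S^{-1} = (1/det) · [[d, -b], [-b, a]] = [[0.121, 0.0013],
 [0.0013, 0.0796]].

Step 4 — quadratic form (x̄ - mu_0)^T · S^{-1} · (x̄ - mu_0):
  S^{-1} · (x̄ - mu_0) = (-0.4413, 0.1412),
  (x̄ - mu_0)^T · [...] = (-3.6667)·(-0.4413) + (1.8333)·(0.1412) = 1.8769.

Step 5 — scale by n: T² = 6 · 1.8769 = 11.2612.

T² ≈ 11.2612


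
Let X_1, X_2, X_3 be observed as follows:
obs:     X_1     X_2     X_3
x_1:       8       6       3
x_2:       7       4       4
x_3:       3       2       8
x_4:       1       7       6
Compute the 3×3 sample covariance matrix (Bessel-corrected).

Step 1 — column means:
  mean(X_1) = (8 + 7 + 3 + 1) / 4 = 19/4 = 4.75
  mean(X_2) = (6 + 4 + 2 + 7) / 4 = 19/4 = 4.75
  mean(X_3) = (3 + 4 + 8 + 6) / 4 = 21/4 = 5.25

Step 2 — sample covariance S[i,j] = (1/(n-1)) · Σ_k (x_{k,i} - mean_i) · (x_{k,j} - mean_j), with n-1 = 3.
  S[X_1,X_1] = ((3.25)·(3.25) + (2.25)·(2.25) + (-1.75)·(-1.75) + (-3.75)·(-3.75)) / 3 = 32.75/3 = 10.9167
  S[X_1,X_2] = ((3.25)·(1.25) + (2.25)·(-0.75) + (-1.75)·(-2.75) + (-3.75)·(2.25)) / 3 = -1.25/3 = -0.4167
  S[X_1,X_3] = ((3.25)·(-2.25) + (2.25)·(-1.25) + (-1.75)·(2.75) + (-3.75)·(0.75)) / 3 = -17.75/3 = -5.9167
  S[X_2,X_2] = ((1.25)·(1.25) + (-0.75)·(-0.75) + (-2.75)·(-2.75) + (2.25)·(2.25)) / 3 = 14.75/3 = 4.9167
  S[X_2,X_3] = ((1.25)·(-2.25) + (-0.75)·(-1.25) + (-2.75)·(2.75) + (2.25)·(0.75)) / 3 = -7.75/3 = -2.5833
  S[X_3,X_3] = ((-2.25)·(-2.25) + (-1.25)·(-1.25) + (2.75)·(2.75) + (0.75)·(0.75)) / 3 = 14.75/3 = 4.9167

S is symmetric (S[j,i] = S[i,j]). Assembling:

S = [[10.9167, -0.4167, -5.9167],
 [-0.4167, 4.9167, -2.5833],
 [-5.9167, -2.5833, 4.9167]]


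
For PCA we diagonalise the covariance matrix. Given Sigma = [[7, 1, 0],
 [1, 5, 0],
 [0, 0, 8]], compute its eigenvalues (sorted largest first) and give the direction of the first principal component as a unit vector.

Step 1 — characteristic polynomial p(λ) = det(λI - Sigma) = λ³ - tr·λ² + c_1·λ - det, where tr = trace, c_1 = sum of the principal 2×2 minors, det = det(Sigma):
  tr = 7 + 5 + 8 = 20,
  c_1 = (7·5 - (1)²) + (7·8 - (0)²) + (5·8 - (0)²) = 34 + 56 + 40 = 130,
  det = 7·(5·8 - (0)²) - (1)·((1)·8 - (0)·(0)) + (0)·((1)·(0) - 5·(0)) = 7·(40) - (1)·(8) + (0)·(0) = 272.
  So p(λ) = λ³ - 20λ² + 130λ - 272.
Step 2 — look for an integer root (rational root theorem: any rational root is an integer divisor of 272). Testing λ = 8:
  p(8) = 512 - 1280 + 1040 - 272 = 0  ✓
  Dividing out (λ - 8): p(λ) = (λ - 8)(λ² - 12λ + 34).
Step 3 — remaining eigenvalues from the quadratic λ² - 12λ + 34 = 0:
  Δ = 12² - 4·34 = 144 - 136 = 8,  λ = (12 ± √8)/2 = (12 ± 2.8284)/2 ≈ 7.4142 or 4.5858.
  Sorted: λ_1 = 8,  λ_2 = 7.4142,  λ_3 = 4.5858  (check: sum = 20 = tr ✓).

Step 4 — unit eigenvector for λ_1 = 8: v spans the null space of (Sigma - λ_1 I), whose rows are
  r_1 = (-1, 1, 0),  r_2 = (1, -3, 0),  r_3 = (0, 0, 0).
  v is orthogonal to every row, so take v ∝ r_1 × r_2 = ((1)·(0) - (0)·(-3), (0)·(1) - (-1)·(0), (-1)·(-3) - (1)·(1)) = (0, 0, 2).
  Rescale (divide by 2): u = (0, 0, 1).
  ||u|| = √((0)² + (0)² + (1)²) = √(1) = 1,  v_1 = u/||u|| ≈ (0, 0, 1) (||v_1|| = 1).

λ_1 = 8,  λ_2 = 7.4142,  λ_3 = 4.5858;  v_1 ≈ (0, 0, 1)


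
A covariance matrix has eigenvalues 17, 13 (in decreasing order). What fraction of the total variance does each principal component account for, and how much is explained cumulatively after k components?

Step 1 — total variance = trace(Sigma) = Σ λ_i = 17 + 13 = 30.

Step 2 — fraction explained by component i = λ_i / Σ λ:
  PC1: 17/30 = 0.5667
  PC2: 13/30 = 0.4333

Step 3 — cumulative fraction after k components = (λ_1 + ... + λ_k) / Σ λ:
  k = 1: 17/30 = 0.5667
  k = 2: (17 + 13)/30 = 30/30 = 1

Summary (fraction, with percent):

explained: PC1 0.5667 (56.67%), PC2 0.4333 (43.33%);  cumulative: 0.5667, 1


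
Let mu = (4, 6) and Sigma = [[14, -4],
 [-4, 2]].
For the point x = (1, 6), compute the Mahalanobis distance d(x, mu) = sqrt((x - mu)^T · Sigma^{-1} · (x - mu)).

Step 1 — centre the observation: (x - mu) = (-3, 0).

Step 2 — invert Sigma. det(Sigma) = 14·2 - (-4)² = 12.
  Sigma^{-1} = (1/det) · [[d, -b], [-b, a]] = [[0.1667, 0.3333],
 [0.3333, 1.1667]].

Step 3 — form the quadratic (x - mu)^T · Sigma^{-1} · (x - mu):
  Sigma^{-1} · (x - mu) = (-0.5, -1).
  (x - mu)^T · [Sigma^{-1} · (x - mu)] = (-3)·(-0.5) + (0)·(-1) = 1.5.

Step 4 — take square root: d = √(1.5) ≈ 1.2247.

d(x, mu) = √(1.5) ≈ 1.2247


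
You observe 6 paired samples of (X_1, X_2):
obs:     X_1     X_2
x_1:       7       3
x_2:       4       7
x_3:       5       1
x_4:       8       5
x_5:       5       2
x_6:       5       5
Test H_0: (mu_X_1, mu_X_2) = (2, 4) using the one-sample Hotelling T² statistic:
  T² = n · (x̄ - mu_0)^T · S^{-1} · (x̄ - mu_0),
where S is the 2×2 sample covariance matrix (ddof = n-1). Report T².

Step 1 — sample mean vector:
  mean(X_1) = (7 + 4 + 5 + 8 + 5 + 5) / 6 = 34/6 = 5.6667
  mean(X_2) = (3 + 7 + 1 + 5 + 2 + 5) / 6 = 23/6 = 3.8333
  x̄ = (5.6667, 3.8333),  deviation x̄ - mu_0 = (5.6667, 3.8333) - (2, 4) = (3.6667, -0.1667).

Step 2 — sample covariance matrix, S[i,j] = (1/(n-1)) · Σ_k (x_{k,i} - mean_i) · (x_{k,j} - mean_j), divisor n-1 = 5:
  S[X_1,X_1] = ((1.3333)·(1.3333) + (-1.6667)·(-1.6667) + (-0.6667)·(-0.6667) + (2.3333)·(2.3333) + (-0.6667)·(-0.6667) + (-0.6667)·(-0.6667)) / 5 = 11.3333/5 = 2.2667
  S[X_1,X_2] = ((1.3333)·(-0.8333) + (-1.6667)·(3.1667) + (-0.6667)·(-2.8333) + (2.3333)·(1.1667) + (-0.6667)·(-1.8333) + (-0.6667)·(1.1667)) / 5 = -1.3333/5 = -0.2667
  S[X_2,X_2] = ((-0.8333)·(-0.8333) + (3.1667)·(3.1667) + (-2.8333)·(-2.8333) + (1.1667)·(1.1667) + (-1.8333)·(-1.8333) + (1.1667)·(1.1667)) / 5 = 24.8333/5 = 4.9667
  S = [[2.2667, -0.2667],
 [-0.2667, 4.9667]].

Step 3 — invert S. det(S) = 2.2667·4.9667 - (-0.2667)² = 11.1867.
  S^{-1} = (1/det) · [[d, -b], [-b, a]] = [[0.444, 0.0238],
 [0.0238, 0.2026]].

Step 4 — quadratic form (x̄ - mu_0)^T · S^{-1} · (x̄ - mu_0):
  S^{-1} · (x̄ - mu_0) = (1.624, 0.0536),
  (x̄ - mu_0)^T · [...] = (3.6667)·(1.624) + (-0.1667)·(0.0536) = 5.9456.

Step 5 — scale by n: T² = 6 · 5.9456 = 35.6734.

T² ≈ 35.6734


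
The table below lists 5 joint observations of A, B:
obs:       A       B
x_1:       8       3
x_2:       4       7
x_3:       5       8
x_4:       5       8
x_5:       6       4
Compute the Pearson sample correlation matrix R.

Step 1 — column means:
  mean(A) = (8 + 4 + 5 + 5 + 6) / 5 = 28/5 = 5.6
  mean(B) = (3 + 7 + 8 + 8 + 4) / 5 = 30/5 = 6

Step 2 — sample variances and covariances s[i,j] = (1/(n-1)) · Σ_k (x_{k,i} - mean_i) · (x_{k,j} - mean_j), with n-1 = 4:
  s[A,A] = ((2.4)·(2.4) + (-1.6)·(-1.6) + (-0.6)·(-0.6) + (-0.6)·(-0.6) + (0.4)·(0.4)) / 4 = 9.2/4 = 2.3
  s[A,B] = ((2.4)·(-3) + (-1.6)·(1) + (-0.6)·(2) + (-0.6)·(2) + (0.4)·(-2)) / 4 = -12/4 = -3
  s[B,B] = ((-3)·(-3) + (1)·(1) + (2)·(2) + (2)·(2) + (-2)·(-2)) / 4 = 22/4 = 5.5
  Sample standard deviations s_i = √(s[i,i]):
  s(A) = √(2.3) = 1.5166
  s(B) = √(5.5) = 2.3452

Step 3 — r_{ij} = s_{ij} / (s_i · s_j):
  r[A,A] = 1 (diagonal).
  r[A,B] = -3 / (1.5166 · 2.3452) = -3 / 3.5567 = -0.8435
  r[B,B] = 1 (diagonal).

R is symmetric with unit diagonal. Assembling:

R = [[1, -0.8435],
 [-0.8435, 1]]


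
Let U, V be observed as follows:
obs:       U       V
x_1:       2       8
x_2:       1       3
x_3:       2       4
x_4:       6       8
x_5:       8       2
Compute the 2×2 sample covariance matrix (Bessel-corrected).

Step 1 — column means:
  mean(U) = (2 + 1 + 2 + 6 + 8) / 5 = 19/5 = 3.8
  mean(V) = (8 + 3 + 4 + 8 + 2) / 5 = 25/5 = 5

Step 2 — sample covariance S[i,j] = (1/(n-1)) · Σ_k (x_{k,i} - mean_i) · (x_{k,j} - mean_j), with n-1 = 4.
  S[U,U] = ((-1.8)·(-1.8) + (-2.8)·(-2.8) + (-1.8)·(-1.8) + (2.2)·(2.2) + (4.2)·(4.2)) / 4 = 36.8/4 = 9.2
  S[U,V] = ((-1.8)·(3) + (-2.8)·(-2) + (-1.8)·(-1) + (2.2)·(3) + (4.2)·(-3)) / 4 = -4/4 = -1
  S[V,V] = ((3)·(3) + (-2)·(-2) + (-1)·(-1) + (3)·(3) + (-3)·(-3)) / 4 = 32/4 = 8

S is symmetric (S[j,i] = S[i,j]). Assembling:

S = [[9.2, -1],
 [-1, 8]]


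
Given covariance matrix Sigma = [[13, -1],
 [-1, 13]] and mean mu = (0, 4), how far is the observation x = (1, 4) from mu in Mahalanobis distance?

Step 1 — centre the observation: (x - mu) = (1, 0).

Step 2 — invert Sigma. det(Sigma) = 13·13 - (-1)² = 168.
  Sigma^{-1} = (1/det) · [[d, -b], [-b, a]] = [[0.0774, 0.006],
 [0.006, 0.0774]].

Step 3 — form the quadratic (x - mu)^T · Sigma^{-1} · (x - mu):
  Sigma^{-1} · (x - mu) = (0.0774, 0.006).
  (x - mu)^T · [Sigma^{-1} · (x - mu)] = (1)·(0.0774) + (0)·(0.006) = 0.0774.

Step 4 — take square root: d = √(0.0774) ≈ 0.2782.

d(x, mu) = √(0.0774) ≈ 0.2782


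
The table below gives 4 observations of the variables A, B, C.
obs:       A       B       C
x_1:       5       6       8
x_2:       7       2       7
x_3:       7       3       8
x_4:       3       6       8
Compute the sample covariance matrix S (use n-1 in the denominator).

Step 1 — column means:
  mean(A) = (5 + 7 + 7 + 3) / 4 = 22/4 = 5.5
  mean(B) = (6 + 2 + 3 + 6) / 4 = 17/4 = 4.25
  mean(C) = (8 + 7 + 8 + 8) / 4 = 31/4 = 7.75

Step 2 — sample covariance S[i,j] = (1/(n-1)) · Σ_k (x_{k,i} - mean_i) · (x_{k,j} - mean_j), with n-1 = 3.
  S[A,A] = ((-0.5)·(-0.5) + (1.5)·(1.5) + (1.5)·(1.5) + (-2.5)·(-2.5)) / 3 = 11/3 = 3.6667
  S[A,B] = ((-0.5)·(1.75) + (1.5)·(-2.25) + (1.5)·(-1.25) + (-2.5)·(1.75)) / 3 = -10.5/3 = -3.5
  S[A,C] = ((-0.5)·(0.25) + (1.5)·(-0.75) + (1.5)·(0.25) + (-2.5)·(0.25)) / 3 = -1.5/3 = -0.5
  S[B,B] = ((1.75)·(1.75) + (-2.25)·(-2.25) + (-1.25)·(-1.25) + (1.75)·(1.75)) / 3 = 12.75/3 = 4.25
  S[B,C] = ((1.75)·(0.25) + (-2.25)·(-0.75) + (-1.25)·(0.25) + (1.75)·(0.25)) / 3 = 2.25/3 = 0.75
  S[C,C] = ((0.25)·(0.25) + (-0.75)·(-0.75) + (0.25)·(0.25) + (0.25)·(0.25)) / 3 = 0.75/3 = 0.25

S is symmetric (S[j,i] = S[i,j]). Assembling:

S = [[3.6667, -3.5, -0.5],
 [-3.5, 4.25, 0.75],
 [-0.5, 0.75, 0.25]]


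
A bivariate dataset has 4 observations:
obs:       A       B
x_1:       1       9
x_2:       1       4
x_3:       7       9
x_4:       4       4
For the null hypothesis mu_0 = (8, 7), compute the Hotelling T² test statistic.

Step 1 — sample mean vector:
  mean(A) = (1 + 1 + 7 + 4) / 4 = 13/4 = 3.25
  mean(B) = (9 + 4 + 9 + 4) / 4 = 26/4 = 6.5
  x̄ = (3.25, 6.5),  deviation x̄ - mu_0 = (3.25, 6.5) - (8, 7) = (-4.75, -0.5).

Step 2 — sample covariance matrix, S[i,j] = (1/(n-1)) · Σ_k (x_{k,i} - mean_i) · (x_{k,j} - mean_j), divisor n-1 = 3:
  S[A,A] = ((-2.25)·(-2.25) + (-2.25)·(-2.25) + (3.75)·(3.75) + (0.75)·(0.75)) / 3 = 24.75/3 = 8.25
  S[A,B] = ((-2.25)·(2.5) + (-2.25)·(-2.5) + (3.75)·(2.5) + (0.75)·(-2.5)) / 3 = 7.5/3 = 2.5
  S[B,B] = ((2.5)·(2.5) + (-2.5)·(-2.5) + (2.5)·(2.5) + (-2.5)·(-2.5)) / 3 = 25/3 = 8.3333
  S = [[8.25, 2.5],
 [2.5, 8.3333]].

Step 3 — invert S. det(S) = 8.25·8.3333 - (2.5)² = 62.5.
  S^{-1} = (1/det) · [[d, -b], [-b, a]] = [[0.1333, -0.04],
 [-0.04, 0.132]].

Step 4 — quadratic form (x̄ - mu_0)^T · S^{-1} · (x̄ - mu_0):
  S^{-1} · (x̄ - mu_0) = (-0.6133, 0.124),
  (x̄ - mu_0)^T · [...] = (-4.75)·(-0.6133) + (-0.5)·(0.124) = 2.8513.

Step 5 — scale by n: T² = 4 · 2.8513 = 11.4053.

T² ≈ 11.4053


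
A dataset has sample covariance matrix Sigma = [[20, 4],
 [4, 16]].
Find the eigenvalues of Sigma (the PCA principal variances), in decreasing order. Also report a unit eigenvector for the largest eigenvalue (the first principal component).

Step 1 — characteristic polynomial of 2×2 Sigma:
  det(Sigma - λI) = λ² - trace · λ + det = 0.
  trace = 20 + 16 = 36, det = 20·16 - (4)² = 304.
Step 2 — discriminant:
  Δ = trace² - 4·det = 1296 - 1216 = 80.
Step 3 — eigenvalues:
  λ = (trace ± √Δ)/2 = (36 ± 8.9443)/2,
  λ_1 = 22.4721,  λ_2 = 13.5279.

Step 4 — unit eigenvector for λ_1: solve (Sigma - λ_1 I)v = 0. First row:
  (20 - 22.4721)·v_x + (4)·v_y = 0, i.e. (-2.4721)·v_x + (4)·v_y = 0,
  so v ∝ (b, λ_1 - a) = (4, 2.4721) = u.
  ||u|| = √((4)² + (2.4721)²) = √(22.1115) ≈ 4.7023,
  v_1 = u/||u|| ≈ (0.8507, 0.5257) (||v_1|| = 1).

λ_1 = 22.4721,  λ_2 = 13.5279;  v_1 ≈ (0.8507, 0.5257)


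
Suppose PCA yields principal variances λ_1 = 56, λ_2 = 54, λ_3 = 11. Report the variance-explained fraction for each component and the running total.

Step 1 — total variance = trace(Sigma) = Σ λ_i = 56 + 54 + 11 = 121.

Step 2 — fraction explained by component i = λ_i / Σ λ:
  PC1: 56/121 = 0.4628
  PC2: 54/121 = 0.4463
  PC3: 11/121 = 0.0909

Step 3 — cumulative fraction after k components = (λ_1 + ... + λ_k) / Σ λ:
  k = 1: 56/121 = 0.4628
  k = 2: (56 + 54)/121 = 110/121 = 0.9091
  k = 3: (56 + 54 + 11)/121 = 121/121 = 1

Summary (fraction, with percent):

explained: PC1 0.4628 (46.28%), PC2 0.4463 (44.63%), PC3 0.0909 (9.09%);  cumulative: 0.4628, 0.9091, 1


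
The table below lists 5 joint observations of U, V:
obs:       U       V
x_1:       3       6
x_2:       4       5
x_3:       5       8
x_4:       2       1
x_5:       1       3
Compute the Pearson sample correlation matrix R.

Step 1 — column means:
  mean(U) = (3 + 4 + 5 + 2 + 1) / 5 = 15/5 = 3
  mean(V) = (6 + 5 + 8 + 1 + 3) / 5 = 23/5 = 4.6

Step 2 — sample variances and covariances s[i,j] = (1/(n-1)) · Σ_k (x_{k,i} - mean_i) · (x_{k,j} - mean_j), with n-1 = 4:
  s[U,U] = ((0)·(0) + (1)·(1) + (2)·(2) + (-1)·(-1) + (-2)·(-2)) / 4 = 10/4 = 2.5
  s[U,V] = ((0)·(1.4) + (1)·(0.4) + (2)·(3.4) + (-1)·(-3.6) + (-2)·(-1.6)) / 4 = 14/4 = 3.5
  s[V,V] = ((1.4)·(1.4) + (0.4)·(0.4) + (3.4)·(3.4) + (-3.6)·(-3.6) + (-1.6)·(-1.6)) / 4 = 29.2/4 = 7.3
  Sample standard deviations s_i = √(s[i,i]):
  s(U) = √(2.5) = 1.5811
  s(V) = √(7.3) = 2.7019

Step 3 — r_{ij} = s_{ij} / (s_i · s_j):
  r[U,U] = 1 (diagonal).
  r[U,V] = 3.5 / (1.5811 · 2.7019) = 3.5 / 4.272 = 0.8193
  r[V,V] = 1 (diagonal).

R is symmetric with unit diagonal. Assembling:

R = [[1, 0.8193],
 [0.8193, 1]]


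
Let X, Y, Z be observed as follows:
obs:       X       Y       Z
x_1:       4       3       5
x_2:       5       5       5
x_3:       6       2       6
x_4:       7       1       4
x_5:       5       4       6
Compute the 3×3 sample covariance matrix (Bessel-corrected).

Step 1 — column means:
  mean(X) = (4 + 5 + 6 + 7 + 5) / 5 = 27/5 = 5.4
  mean(Y) = (3 + 5 + 2 + 1 + 4) / 5 = 15/5 = 3
  mean(Z) = (5 + 5 + 6 + 4 + 6) / 5 = 26/5 = 5.2

Step 2 — sample covariance S[i,j] = (1/(n-1)) · Σ_k (x_{k,i} - mean_i) · (x_{k,j} - mean_j), with n-1 = 4.
  S[X,X] = ((-1.4)·(-1.4) + (-0.4)·(-0.4) + (0.6)·(0.6) + (1.6)·(1.6) + (-0.4)·(-0.4)) / 4 = 5.2/4 = 1.3
  S[X,Y] = ((-1.4)·(0) + (-0.4)·(2) + (0.6)·(-1) + (1.6)·(-2) + (-0.4)·(1)) / 4 = -5/4 = -1.25
  S[X,Z] = ((-1.4)·(-0.2) + (-0.4)·(-0.2) + (0.6)·(0.8) + (1.6)·(-1.2) + (-0.4)·(0.8)) / 4 = -1.4/4 = -0.35
  S[Y,Y] = ((0)·(0) + (2)·(2) + (-1)·(-1) + (-2)·(-2) + (1)·(1)) / 4 = 10/4 = 2.5
  S[Y,Z] = ((0)·(-0.2) + (2)·(-0.2) + (-1)·(0.8) + (-2)·(-1.2) + (1)·(0.8)) / 4 = 2/4 = 0.5
  S[Z,Z] = ((-0.2)·(-0.2) + (-0.2)·(-0.2) + (0.8)·(0.8) + (-1.2)·(-1.2) + (0.8)·(0.8)) / 4 = 2.8/4 = 0.7

S is symmetric (S[j,i] = S[i,j]). Assembling:

S = [[1.3, -1.25, -0.35],
 [-1.25, 2.5, 0.5],
 [-0.35, 0.5, 0.7]]


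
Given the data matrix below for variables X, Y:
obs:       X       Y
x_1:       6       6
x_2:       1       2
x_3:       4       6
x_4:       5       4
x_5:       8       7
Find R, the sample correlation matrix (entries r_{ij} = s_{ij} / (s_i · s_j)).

Step 1 — column means:
  mean(X) = (6 + 1 + 4 + 5 + 8) / 5 = 24/5 = 4.8
  mean(Y) = (6 + 2 + 6 + 4 + 7) / 5 = 25/5 = 5

Step 2 — sample variances and covariances s[i,j] = (1/(n-1)) · Σ_k (x_{k,i} - mean_i) · (x_{k,j} - mean_j), with n-1 = 4:
  s[X,X] = ((1.2)·(1.2) + (-3.8)·(-3.8) + (-0.8)·(-0.8) + (0.2)·(0.2) + (3.2)·(3.2)) / 4 = 26.8/4 = 6.7
  s[X,Y] = ((1.2)·(1) + (-3.8)·(-3) + (-0.8)·(1) + (0.2)·(-1) + (3.2)·(2)) / 4 = 18/4 = 4.5
  s[Y,Y] = ((1)·(1) + (-3)·(-3) + (1)·(1) + (-1)·(-1) + (2)·(2)) / 4 = 16/4 = 4
  Sample standard deviations s_i = √(s[i,i]):
  s(X) = √(6.7) = 2.5884
  s(Y) = √(4) = 2

Step 3 — r_{ij} = s_{ij} / (s_i · s_j):
  r[X,X] = 1 (diagonal).
  r[X,Y] = 4.5 / (2.5884 · 2) = 4.5 / 5.1769 = 0.8693
  r[Y,Y] = 1 (diagonal).

R is symmetric with unit diagonal. Assembling:

R = [[1, 0.8693],
 [0.8693, 1]]


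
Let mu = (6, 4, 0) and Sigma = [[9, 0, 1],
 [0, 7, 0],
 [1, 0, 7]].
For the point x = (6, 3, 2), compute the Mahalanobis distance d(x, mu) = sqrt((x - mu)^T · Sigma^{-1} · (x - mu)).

Step 1 — centre the observation: (x - mu) = (0, -1, 2).

Step 2 — invert Sigma (cofactor / det for 3×3, or solve directly):
  Sigma^{-1} = [[0.1129, 0, -0.0161],
 [0, 0.1429, 0],
 [-0.0161, 0, 0.1452]].

Step 3 — form the quadratic (x - mu)^T · Sigma^{-1} · (x - mu):
  Sigma^{-1} · (x - mu) = (-0.0323, -0.1429, 0.2903).
  (x - mu)^T · [Sigma^{-1} · (x - mu)] = (0)·(-0.0323) + (-1)·(-0.1429) + (2)·(0.2903) = 0.7235.

Step 4 — take square root: d = √(0.7235) ≈ 0.8506.

d(x, mu) = √(0.7235) ≈ 0.8506


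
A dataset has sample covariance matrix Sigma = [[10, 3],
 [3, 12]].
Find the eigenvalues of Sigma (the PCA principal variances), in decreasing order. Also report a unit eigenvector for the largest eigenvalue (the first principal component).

Step 1 — characteristic polynomial of 2×2 Sigma:
  det(Sigma - λI) = λ² - trace · λ + det = 0.
  trace = 10 + 12 = 22, det = 10·12 - (3)² = 111.
Step 2 — discriminant:
  Δ = trace² - 4·det = 484 - 444 = 40.
Step 3 — eigenvalues:
  λ = (trace ± √Δ)/2 = (22 ± 6.3246)/2,
  λ_1 = 14.1623,  λ_2 = 7.8377.

Step 4 — unit eigenvector for λ_1: solve (Sigma - λ_1 I)v = 0. First row:
  (10 - 14.1623)·v_x + (3)·v_y = 0, i.e. (-4.1623)·v_x + (3)·v_y = 0,
  so v ∝ (b, λ_1 - a) = (3, 4.1623) = u.
  ||u|| = √((3)² + (4.1623)²) = √(26.3246) ≈ 5.1307,
  v_1 = u/||u|| ≈ (0.5847, 0.8112) (||v_1|| = 1).

λ_1 = 14.1623,  λ_2 = 7.8377;  v_1 ≈ (0.5847, 0.8112)


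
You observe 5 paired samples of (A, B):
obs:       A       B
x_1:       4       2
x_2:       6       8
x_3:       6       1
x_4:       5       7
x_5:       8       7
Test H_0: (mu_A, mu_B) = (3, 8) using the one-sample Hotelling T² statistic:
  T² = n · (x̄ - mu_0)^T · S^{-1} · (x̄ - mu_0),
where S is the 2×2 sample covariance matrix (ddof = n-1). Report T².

Step 1 — sample mean vector:
  mean(A) = (4 + 6 + 6 + 5 + 8) / 5 = 29/5 = 5.8
  mean(B) = (2 + 8 + 1 + 7 + 7) / 5 = 25/5 = 5
  x̄ = (5.8, 5),  deviation x̄ - mu_0 = (5.8, 5) - (3, 8) = (2.8, -3).

Step 2 — sample covariance matrix, S[i,j] = (1/(n-1)) · Σ_k (x_{k,i} - mean_i) · (x_{k,j} - mean_j), divisor n-1 = 4:
  S[A,A] = ((-1.8)·(-1.8) + (0.2)·(0.2) + (0.2)·(0.2) + (-0.8)·(-0.8) + (2.2)·(2.2)) / 4 = 8.8/4 = 2.2
  S[A,B] = ((-1.8)·(-3) + (0.2)·(3) + (0.2)·(-4) + (-0.8)·(2) + (2.2)·(2)) / 4 = 8/4 = 2
  S[B,B] = ((-3)·(-3) + (3)·(3) + (-4)·(-4) + (2)·(2) + (2)·(2)) / 4 = 42/4 = 10.5
  S = [[2.2, 2],
 [2, 10.5]].

Step 3 — invert S. det(S) = 2.2·10.5 - (2)² = 19.1.
  S^{-1} = (1/det) · [[d, -b], [-b, a]] = [[0.5497, -0.1047],
 [-0.1047, 0.1152]].

Step 4 — quadratic form (x̄ - mu_0)^T · S^{-1} · (x̄ - mu_0):
  S^{-1} · (x̄ - mu_0) = (1.8534, -0.6387),
  (x̄ - mu_0)^T · [...] = (2.8)·(1.8534) + (-3)·(-0.6387) = 7.1058.

Step 5 — scale by n: T² = 5 · 7.1058 = 35.5288.

T² ≈ 35.5288


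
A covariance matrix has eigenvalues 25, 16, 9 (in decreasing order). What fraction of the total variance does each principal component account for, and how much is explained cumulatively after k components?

Step 1 — total variance = trace(Sigma) = Σ λ_i = 25 + 16 + 9 = 50.

Step 2 — fraction explained by component i = λ_i / Σ λ:
  PC1: 25/50 = 0.5
  PC2: 16/50 = 0.32
  PC3: 9/50 = 0.18

Step 3 — cumulative fraction after k components = (λ_1 + ... + λ_k) / Σ λ:
  k = 1: 25/50 = 0.5
  k = 2: (25 + 16)/50 = 41/50 = 0.82
  k = 3: (25 + 16 + 9)/50 = 50/50 = 1

Summary (fraction, with percent):

explained: PC1 0.5 (50%), PC2 0.32 (32%), PC3 0.18 (18%);  cumulative: 0.5, 0.82, 1


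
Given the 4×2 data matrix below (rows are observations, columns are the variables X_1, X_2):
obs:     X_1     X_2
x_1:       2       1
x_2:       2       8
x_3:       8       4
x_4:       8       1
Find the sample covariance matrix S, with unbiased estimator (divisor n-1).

Step 1 — column means:
  mean(X_1) = (2 + 2 + 8 + 8) / 4 = 20/4 = 5
  mean(X_2) = (1 + 8 + 4 + 1) / 4 = 14/4 = 3.5

Step 2 — sample covariance S[i,j] = (1/(n-1)) · Σ_k (x_{k,i} - mean_i) · (x_{k,j} - mean_j), with n-1 = 3.
  S[X_1,X_1] = ((-3)·(-3) + (-3)·(-3) + (3)·(3) + (3)·(3)) / 3 = 36/3 = 12
  S[X_1,X_2] = ((-3)·(-2.5) + (-3)·(4.5) + (3)·(0.5) + (3)·(-2.5)) / 3 = -12/3 = -4
  S[X_2,X_2] = ((-2.5)·(-2.5) + (4.5)·(4.5) + (0.5)·(0.5) + (-2.5)·(-2.5)) / 3 = 33/3 = 11

S is symmetric (S[j,i] = S[i,j]). Assembling:

S = [[12, -4],
 [-4, 11]]


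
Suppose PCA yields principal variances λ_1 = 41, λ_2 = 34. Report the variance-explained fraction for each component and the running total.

Step 1 — total variance = trace(Sigma) = Σ λ_i = 41 + 34 = 75.

Step 2 — fraction explained by component i = λ_i / Σ λ:
  PC1: 41/75 = 0.5467
  PC2: 34/75 = 0.4533

Step 3 — cumulative fraction after k components = (λ_1 + ... + λ_k) / Σ λ:
  k = 1: 41/75 = 0.5467
  k = 2: (41 + 34)/75 = 75/75 = 1

Summary (fraction, with percent):

explained: PC1 0.5467 (54.67%), PC2 0.4533 (45.33%);  cumulative: 0.5467, 1


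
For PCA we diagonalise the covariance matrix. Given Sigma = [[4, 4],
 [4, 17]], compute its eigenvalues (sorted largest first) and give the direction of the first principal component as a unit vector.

Step 1 — characteristic polynomial of 2×2 Sigma:
  det(Sigma - λI) = λ² - trace · λ + det = 0.
  trace = 4 + 17 = 21, det = 4·17 - (4)² = 52.
Step 2 — discriminant:
  Δ = trace² - 4·det = 441 - 208 = 233.
Step 3 — eigenvalues:
  λ = (trace ± √Δ)/2 = (21 ± 15.2643)/2,
  λ_1 = 18.1322,  λ_2 = 2.8678.

Step 4 — unit eigenvector for λ_1: solve (Sigma - λ_1 I)v = 0. First row:
  (4 - 18.1322)·v_x + (4)·v_y = 0, i.e. (-14.1322)·v_x + (4)·v_y = 0,
  so v ∝ (b, λ_1 - a) = (4, 14.1322) = u.
  ||u|| = √((4)² + (14.1322)²) = √(215.7182) ≈ 14.6873,
  v_1 = u/||u|| ≈ (0.2723, 0.9622) (||v_1|| = 1).

λ_1 = 18.1322,  λ_2 = 2.8678;  v_1 ≈ (0.2723, 0.9622)


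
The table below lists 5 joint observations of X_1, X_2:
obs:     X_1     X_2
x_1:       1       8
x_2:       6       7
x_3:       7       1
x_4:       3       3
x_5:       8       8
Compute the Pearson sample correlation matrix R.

Step 1 — column means:
  mean(X_1) = (1 + 6 + 7 + 3 + 8) / 5 = 25/5 = 5
  mean(X_2) = (8 + 7 + 1 + 3 + 8) / 5 = 27/5 = 5.4

Step 2 — sample variances and covariances s[i,j] = (1/(n-1)) · Σ_k (x_{k,i} - mean_i) · (x_{k,j} - mean_j), with n-1 = 4:
  s[X_1,X_1] = ((-4)·(-4) + (1)·(1) + (2)·(2) + (-2)·(-2) + (3)·(3)) / 4 = 34/4 = 8.5
  s[X_1,X_2] = ((-4)·(2.6) + (1)·(1.6) + (2)·(-4.4) + (-2)·(-2.4) + (3)·(2.6)) / 4 = -5/4 = -1.25
  s[X_2,X_2] = ((2.6)·(2.6) + (1.6)·(1.6) + (-4.4)·(-4.4) + (-2.4)·(-2.4) + (2.6)·(2.6)) / 4 = 41.2/4 = 10.3
  Sample standard deviations s_i = √(s[i,i]):
  s(X_1) = √(8.5) = 2.9155
  s(X_2) = √(10.3) = 3.2094

Step 3 — r_{ij} = s_{ij} / (s_i · s_j):
  r[X_1,X_1] = 1 (diagonal).
  r[X_1,X_2] = -1.25 / (2.9155 · 3.2094) = -1.25 / 9.3568 = -0.1336
  r[X_2,X_2] = 1 (diagonal).

R is symmetric with unit diagonal. Assembling:

R = [[1, -0.1336],
 [-0.1336, 1]]


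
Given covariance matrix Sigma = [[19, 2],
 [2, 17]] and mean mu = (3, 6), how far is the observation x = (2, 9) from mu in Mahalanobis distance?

Step 1 — centre the observation: (x - mu) = (-1, 3).

Step 2 — invert Sigma. det(Sigma) = 19·17 - (2)² = 319.
  Sigma^{-1} = (1/det) · [[d, -b], [-b, a]] = [[0.0533, -0.0063],
 [-0.0063, 0.0596]].

Step 3 — form the quadratic (x - mu)^T · Sigma^{-1} · (x - mu):
  Sigma^{-1} · (x - mu) = (-0.0721, 0.185).
  (x - mu)^T · [Sigma^{-1} · (x - mu)] = (-1)·(-0.0721) + (3)·(0.185) = 0.627.

Step 4 — take square root: d = √(0.627) ≈ 0.7918.

d(x, mu) = √(0.627) ≈ 0.7918


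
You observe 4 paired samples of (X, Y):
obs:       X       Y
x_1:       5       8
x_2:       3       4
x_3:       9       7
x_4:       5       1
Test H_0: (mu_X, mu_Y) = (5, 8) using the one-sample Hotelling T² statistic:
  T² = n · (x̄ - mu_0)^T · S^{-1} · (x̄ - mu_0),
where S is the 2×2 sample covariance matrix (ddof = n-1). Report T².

Step 1 — sample mean vector:
  mean(X) = (5 + 3 + 9 + 5) / 4 = 22/4 = 5.5
  mean(Y) = (8 + 4 + 7 + 1) / 4 = 20/4 = 5
  x̄ = (5.5, 5),  deviation x̄ - mu_0 = (5.5, 5) - (5, 8) = (0.5, -3).

Step 2 — sample covariance matrix, S[i,j] = (1/(n-1)) · Σ_k (x_{k,i} - mean_i) · (x_{k,j} - mean_j), divisor n-1 = 3:
  S[X,X] = ((-0.5)·(-0.5) + (-2.5)·(-2.5) + (3.5)·(3.5) + (-0.5)·(-0.5)) / 3 = 19/3 = 6.3333
  S[X,Y] = ((-0.5)·(3) + (-2.5)·(-1) + (3.5)·(2) + (-0.5)·(-4)) / 3 = 10/3 = 3.3333
  S[Y,Y] = ((3)·(3) + (-1)·(-1) + (2)·(2) + (-4)·(-4)) / 3 = 30/3 = 10
  S = [[6.3333, 3.3333],
 [3.3333, 10]].

Step 3 — invert S. det(S) = 6.3333·10 - (3.3333)² = 52.2222.
  S^{-1} = (1/det) · [[d, -b], [-b, a]] = [[0.1915, -0.0638],
 [-0.0638, 0.1213]].

Step 4 — quadratic form (x̄ - mu_0)^T · S^{-1} · (x̄ - mu_0):
  S^{-1} · (x̄ - mu_0) = (0.2872, -0.3957),
  (x̄ - mu_0)^T · [...] = (0.5)·(0.2872) + (-3)·(-0.3957) = 1.3309.

Step 5 — scale by n: T² = 4 · 1.3309 = 5.3234.

T² ≈ 5.3234


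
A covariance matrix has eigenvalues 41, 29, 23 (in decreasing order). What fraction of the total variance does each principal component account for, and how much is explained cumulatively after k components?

Step 1 — total variance = trace(Sigma) = Σ λ_i = 41 + 29 + 23 = 93.

Step 2 — fraction explained by component i = λ_i / Σ λ:
  PC1: 41/93 = 0.4409
  PC2: 29/93 = 0.3118
  PC3: 23/93 = 0.2473

Step 3 — cumulative fraction after k components = (λ_1 + ... + λ_k) / Σ λ:
  k = 1: 41/93 = 0.4409
  k = 2: (41 + 29)/93 = 70/93 = 0.7527
  k = 3: (41 + 29 + 23)/93 = 93/93 = 1

Summary (fraction, with percent):

explained: PC1 0.4409 (44.09%), PC2 0.3118 (31.18%), PC3 0.2473 (24.73%);  cumulative: 0.4409, 0.7527, 1


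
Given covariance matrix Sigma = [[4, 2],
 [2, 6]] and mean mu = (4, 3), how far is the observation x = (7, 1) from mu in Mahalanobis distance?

Step 1 — centre the observation: (x - mu) = (3, -2).

Step 2 — invert Sigma. det(Sigma) = 4·6 - (2)² = 20.
  Sigma^{-1} = (1/det) · [[d, -b], [-b, a]] = [[0.3, -0.1],
 [-0.1, 0.2]].

Step 3 — form the quadratic (x - mu)^T · Sigma^{-1} · (x - mu):
  Sigma^{-1} · (x - mu) = (1.1, -0.7).
  (x - mu)^T · [Sigma^{-1} · (x - mu)] = (3)·(1.1) + (-2)·(-0.7) = 4.7.

Step 4 — take square root: d = √(4.7) ≈ 2.1679.

d(x, mu) = √(4.7) ≈ 2.1679


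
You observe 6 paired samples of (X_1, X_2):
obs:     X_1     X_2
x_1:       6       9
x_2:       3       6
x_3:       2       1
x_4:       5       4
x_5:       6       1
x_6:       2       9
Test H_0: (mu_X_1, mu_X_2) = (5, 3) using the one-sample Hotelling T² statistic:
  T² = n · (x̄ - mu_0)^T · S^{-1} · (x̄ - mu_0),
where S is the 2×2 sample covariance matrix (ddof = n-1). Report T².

Step 1 — sample mean vector:
  mean(X_1) = (6 + 3 + 2 + 5 + 6 + 2) / 6 = 24/6 = 4
  mean(X_2) = (9 + 6 + 1 + 4 + 1 + 9) / 6 = 30/6 = 5
  x̄ = (4, 5),  deviation x̄ - mu_0 = (4, 5) - (5, 3) = (-1, 2).

Step 2 — sample covariance matrix, S[i,j] = (1/(n-1)) · Σ_k (x_{k,i} - mean_i) · (x_{k,j} - mean_j), divisor n-1 = 5:
  S[X_1,X_1] = ((2)·(2) + (-1)·(-1) + (-2)·(-2) + (1)·(1) + (2)·(2) + (-2)·(-2)) / 5 = 18/5 = 3.6
  S[X_1,X_2] = ((2)·(4) + (-1)·(1) + (-2)·(-4) + (1)·(-1) + (2)·(-4) + (-2)·(4)) / 5 = -2/5 = -0.4
  S[X_2,X_2] = ((4)·(4) + (1)·(1) + (-4)·(-4) + (-1)·(-1) + (-4)·(-4) + (4)·(4)) / 5 = 66/5 = 13.2
  S = [[3.6, -0.4],
 [-0.4, 13.2]].

Step 3 — invert S. det(S) = 3.6·13.2 - (-0.4)² = 47.36.
  S^{-1} = (1/det) · [[d, -b], [-b, a]] = [[0.2787, 0.0084],
 [0.0084, 0.076]].

Step 4 — quadratic form (x̄ - mu_0)^T · S^{-1} · (x̄ - mu_0):
  S^{-1} · (x̄ - mu_0) = (-0.2618, 0.1436),
  (x̄ - mu_0)^T · [...] = (-1)·(-0.2618) + (2)·(0.1436) = 0.549.

Step 5 — scale by n: T² = 6 · 0.549 = 3.2939.

T² ≈ 3.2939


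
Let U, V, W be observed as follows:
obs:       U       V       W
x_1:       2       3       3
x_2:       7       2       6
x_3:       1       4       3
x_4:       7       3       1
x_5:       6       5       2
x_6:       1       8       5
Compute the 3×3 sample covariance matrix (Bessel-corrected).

Step 1 — column means:
  mean(U) = (2 + 7 + 1 + 7 + 6 + 1) / 6 = 24/6 = 4
  mean(V) = (3 + 2 + 4 + 3 + 5 + 8) / 6 = 25/6 = 4.1667
  mean(W) = (3 + 6 + 3 + 1 + 2 + 5) / 6 = 20/6 = 3.3333

Step 2 — sample covariance S[i,j] = (1/(n-1)) · Σ_k (x_{k,i} - mean_i) · (x_{k,j} - mean_j), with n-1 = 5.
  S[U,U] = ((-2)·(-2) + (3)·(3) + (-3)·(-3) + (3)·(3) + (2)·(2) + (-3)·(-3)) / 5 = 44/5 = 8.8
  S[U,V] = ((-2)·(-1.1667) + (3)·(-2.1667) + (-3)·(-0.1667) + (3)·(-1.1667) + (2)·(0.8333) + (-3)·(3.8333)) / 5 = -17/5 = -3.4
  S[U,W] = ((-2)·(-0.3333) + (3)·(2.6667) + (-3)·(-0.3333) + (3)·(-2.3333) + (2)·(-1.3333) + (-3)·(1.6667)) / 5 = -5/5 = -1
  S[V,V] = ((-1.1667)·(-1.1667) + (-2.1667)·(-2.1667) + (-0.1667)·(-0.1667) + (-1.1667)·(-1.1667) + (0.8333)·(0.8333) + (3.8333)·(3.8333)) / 5 = 22.8333/5 = 4.5667
  S[V,W] = ((-1.1667)·(-0.3333) + (-2.1667)·(2.6667) + (-0.1667)·(-0.3333) + (-1.1667)·(-2.3333) + (0.8333)·(-1.3333) + (3.8333)·(1.6667)) / 5 = 2.6667/5 = 0.5333
  S[W,W] = ((-0.3333)·(-0.3333) + (2.6667)·(2.6667) + (-0.3333)·(-0.3333) + (-2.3333)·(-2.3333) + (-1.3333)·(-1.3333) + (1.6667)·(1.6667)) / 5 = 17.3333/5 = 3.4667

S is symmetric (S[j,i] = S[i,j]). Assembling:

S = [[8.8, -3.4, -1],
 [-3.4, 4.5667, 0.5333],
 [-1, 0.5333, 3.4667]]
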